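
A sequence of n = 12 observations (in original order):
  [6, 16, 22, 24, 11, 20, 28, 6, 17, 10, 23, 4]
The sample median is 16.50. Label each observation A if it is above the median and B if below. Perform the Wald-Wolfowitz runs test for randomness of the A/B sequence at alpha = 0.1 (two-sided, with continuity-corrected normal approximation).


Step 1: Compute median = 16.50; label A = above, B = below.
Labels in order: BBAABAABABAB  (n_A = 6, n_B = 6)
Step 2: Count runs R = 9.
Step 3: Under H0 (random ordering), E[R] = 2*n_A*n_B/(n_A+n_B) + 1 = 2*6*6/12 + 1 = 7.0000.
        Var[R] = 2*n_A*n_B*(2*n_A*n_B - n_A - n_B) / ((n_A+n_B)^2 * (n_A+n_B-1)) = 4320/1584 = 2.7273.
        SD[R] = 1.6514.
Step 4: Continuity-corrected z = (R - 0.5 - E[R]) / SD[R] = (9 - 0.5 - 7.0000) / 1.6514 = 0.9083.
Step 5: Two-sided p-value via normal approximation = 2*(1 - Phi(|z|)) = 0.363722.
Step 6: alpha = 0.1. fail to reject H0.

R = 9, z = 0.9083, p = 0.363722, fail to reject H0.


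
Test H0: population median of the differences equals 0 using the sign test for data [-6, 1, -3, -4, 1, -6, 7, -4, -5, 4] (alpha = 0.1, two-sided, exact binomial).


Step 1: Discard zero differences. Original n = 10; n_eff = number of nonzero differences = 10.
Nonzero differences (with sign): -6, +1, -3, -4, +1, -6, +7, -4, -5, +4
Step 2: Count signs: positive = 4, negative = 6.
Step 3: Under H0: P(positive) = 0.5, so the number of positives S ~ Bin(10, 0.5).
Step 4: Two-sided exact p-value = sum of Bin(10,0.5) probabilities at or below the observed probability = 0.753906.
Step 5: alpha = 0.1. fail to reject H0.

n_eff = 10, pos = 4, neg = 6, p = 0.753906, fail to reject H0.


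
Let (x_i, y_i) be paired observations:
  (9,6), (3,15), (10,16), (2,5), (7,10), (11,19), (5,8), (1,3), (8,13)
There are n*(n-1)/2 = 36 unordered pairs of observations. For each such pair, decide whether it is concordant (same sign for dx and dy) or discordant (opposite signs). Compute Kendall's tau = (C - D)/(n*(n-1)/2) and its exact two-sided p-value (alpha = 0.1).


Step 1: Enumerate the 36 unordered pairs (i,j) with i<j and classify each by sign(x_j-x_i) * sign(y_j-y_i).
  (1,2):dx=-6,dy=+9->D; (1,3):dx=+1,dy=+10->C; (1,4):dx=-7,dy=-1->C; (1,5):dx=-2,dy=+4->D
  (1,6):dx=+2,dy=+13->C; (1,7):dx=-4,dy=+2->D; (1,8):dx=-8,dy=-3->C; (1,9):dx=-1,dy=+7->D
  (2,3):dx=+7,dy=+1->C; (2,4):dx=-1,dy=-10->C; (2,5):dx=+4,dy=-5->D; (2,6):dx=+8,dy=+4->C
  (2,7):dx=+2,dy=-7->D; (2,8):dx=-2,dy=-12->C; (2,9):dx=+5,dy=-2->D; (3,4):dx=-8,dy=-11->C
  (3,5):dx=-3,dy=-6->C; (3,6):dx=+1,dy=+3->C; (3,7):dx=-5,dy=-8->C; (3,8):dx=-9,dy=-13->C
  (3,9):dx=-2,dy=-3->C; (4,5):dx=+5,dy=+5->C; (4,6):dx=+9,dy=+14->C; (4,7):dx=+3,dy=+3->C
  (4,8):dx=-1,dy=-2->C; (4,9):dx=+6,dy=+8->C; (5,6):dx=+4,dy=+9->C; (5,7):dx=-2,dy=-2->C
  (5,8):dx=-6,dy=-7->C; (5,9):dx=+1,dy=+3->C; (6,7):dx=-6,dy=-11->C; (6,8):dx=-10,dy=-16->C
  (6,9):dx=-3,dy=-6->C; (7,8):dx=-4,dy=-5->C; (7,9):dx=+3,dy=+5->C; (8,9):dx=+7,dy=+10->C
Step 2: C = 29, D = 7, total pairs = 36.
Step 3: tau = (C - D)/(n(n-1)/2) = (29 - 7)/36 = 0.611111.
Step 4: Exact two-sided p-value (enumerate n! = 362880 permutations of y under H0): p = 0.024741.
Step 5: alpha = 0.1. reject H0.

tau_b = 0.6111 (C=29, D=7), p = 0.024741, reject H0.


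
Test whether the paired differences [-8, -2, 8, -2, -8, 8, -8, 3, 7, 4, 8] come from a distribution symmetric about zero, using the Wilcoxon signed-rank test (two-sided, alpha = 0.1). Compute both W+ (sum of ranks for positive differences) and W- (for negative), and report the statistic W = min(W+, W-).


Step 1: Drop any zero differences (none here) and take |d_i|.
|d| = [8, 2, 8, 2, 8, 8, 8, 3, 7, 4, 8]
Step 2: Midrank |d_i| (ties get averaged ranks).
ranks: |8|->8.5, |2|->1.5, |8|->8.5, |2|->1.5, |8|->8.5, |8|->8.5, |8|->8.5, |3|->3, |7|->5, |4|->4, |8|->8.5
Step 3: Attach original signs; sum ranks with positive sign and with negative sign.
W+ = 8.5 + 8.5 + 3 + 5 + 4 + 8.5 = 37.5
W- = 8.5 + 1.5 + 1.5 + 8.5 + 8.5 = 28.5
(Check: W+ + W- = 66 should equal n(n+1)/2 = 66.)
Step 4: Test statistic W = min(W+, W-) = 28.5.
Step 5: Ties in |d|, so use the tie-corrected normal approximation.
        E[W] = n(n+1)/4 = 11*12/4 = 33.
        Tie groups: |d|=2 (t=2), |d|=8 (t=6); sum(t^3 - t) = 216.
        Var[W] = n(n+1)(2n+1)/24 - sum(t^3-t)/48 = 3036/24 - 216/48 = 122.
        z = (W - E[W]) / sqrt(Var[W]) = (28.5 - 33) / 11.0454 = -0.4074.
        Two-sided p = 2*Phi(z) = 0.683706.
Step 6: alpha = 0.1. fail to reject H0.

W+ = 37.5, W- = 28.5, W = min = 28.5, p = 0.683706, fail to reject H0.


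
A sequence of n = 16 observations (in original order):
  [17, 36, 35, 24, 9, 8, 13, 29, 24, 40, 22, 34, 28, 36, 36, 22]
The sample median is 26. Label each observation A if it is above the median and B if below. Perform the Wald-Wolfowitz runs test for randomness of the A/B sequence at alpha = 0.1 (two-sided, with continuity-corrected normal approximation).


Step 1: Compute median = 26; label A = above, B = below.
Labels in order: BAABBBBABABAAAAB  (n_A = 8, n_B = 8)
Step 2: Count runs R = 9.
Step 3: Under H0 (random ordering), E[R] = 2*n_A*n_B/(n_A+n_B) + 1 = 2*8*8/16 + 1 = 9.0000.
        Var[R] = 2*n_A*n_B*(2*n_A*n_B - n_A - n_B) / ((n_A+n_B)^2 * (n_A+n_B-1)) = 14336/3840 = 3.7333.
        SD[R] = 1.9322.
Step 4: R = E[R], so z = 0 with no continuity correction.
Step 5: Two-sided p-value via normal approximation = 2*(1 - Phi(|z|)) = 1.000000.
Step 6: alpha = 0.1. fail to reject H0.

R = 9, z = 0.0000, p = 1.000000, fail to reject H0.


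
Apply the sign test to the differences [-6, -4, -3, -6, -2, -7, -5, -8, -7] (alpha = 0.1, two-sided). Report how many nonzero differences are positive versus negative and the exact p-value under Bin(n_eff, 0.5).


Step 1: Discard zero differences. Original n = 9; n_eff = number of nonzero differences = 9.
Nonzero differences (with sign): -6, -4, -3, -6, -2, -7, -5, -8, -7
Step 2: Count signs: positive = 0, negative = 9.
Step 3: Under H0: P(positive) = 0.5, so the number of positives S ~ Bin(9, 0.5).
Step 4: Two-sided exact p-value = sum of Bin(9,0.5) probabilities at or below the observed probability = 0.003906.
Step 5: alpha = 0.1. reject H0.

n_eff = 9, pos = 0, neg = 9, p = 0.003906, reject H0.


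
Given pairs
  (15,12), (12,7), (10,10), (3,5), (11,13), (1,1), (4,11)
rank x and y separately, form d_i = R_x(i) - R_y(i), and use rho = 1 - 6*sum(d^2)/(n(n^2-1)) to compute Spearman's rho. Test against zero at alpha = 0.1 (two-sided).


Step 1: Rank x and y separately (midranks; no ties here).
rank(x): 15->7, 12->6, 10->4, 3->2, 11->5, 1->1, 4->3
rank(y): 12->6, 7->3, 10->4, 5->2, 13->7, 1->1, 11->5
Step 2: d_i = R_x(i) - R_y(i); compute d_i^2.
  (7-6)^2=1, (6-3)^2=9, (4-4)^2=0, (2-2)^2=0, (5-7)^2=4, (1-1)^2=0, (3-5)^2=4
sum(d^2) = 18.
Step 3: rho = 1 - 6*18 / (7*(7^2 - 1)) = 1 - 108/336 = 0.678571.
Step 4: Under H0, t = rho * sqrt((n-2)/(1-rho^2)) = 2.0657 ~ t(5).
Step 5: Two-sided p-value from the t-distribution with 5 df = 0.093750.
Step 6: alpha = 0.1. reject H0.

rho = 0.6786, p = 0.093750, reject H0 at alpha = 0.1.


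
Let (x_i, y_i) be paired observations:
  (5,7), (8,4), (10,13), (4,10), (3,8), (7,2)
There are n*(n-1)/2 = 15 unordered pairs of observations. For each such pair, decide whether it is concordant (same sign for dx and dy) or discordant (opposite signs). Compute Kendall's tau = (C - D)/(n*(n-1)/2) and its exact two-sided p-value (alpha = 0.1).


Step 1: Enumerate the 15 unordered pairs (i,j) with i<j and classify each by sign(x_j-x_i) * sign(y_j-y_i).
  (1,2):dx=+3,dy=-3->D; (1,3):dx=+5,dy=+6->C; (1,4):dx=-1,dy=+3->D; (1,5):dx=-2,dy=+1->D
  (1,6):dx=+2,dy=-5->D; (2,3):dx=+2,dy=+9->C; (2,4):dx=-4,dy=+6->D; (2,5):dx=-5,dy=+4->D
  (2,6):dx=-1,dy=-2->C; (3,4):dx=-6,dy=-3->C; (3,5):dx=-7,dy=-5->C; (3,6):dx=-3,dy=-11->C
  (4,5):dx=-1,dy=-2->C; (4,6):dx=+3,dy=-8->D; (5,6):dx=+4,dy=-6->D
Step 2: C = 7, D = 8, total pairs = 15.
Step 3: tau = (C - D)/(n(n-1)/2) = (7 - 8)/15 = -0.066667.
Step 4: Exact two-sided p-value (enumerate n! = 720 permutations of y under H0): p = 1.000000.
Step 5: alpha = 0.1. fail to reject H0.

tau_b = -0.0667 (C=7, D=8), p = 1.000000, fail to reject H0.


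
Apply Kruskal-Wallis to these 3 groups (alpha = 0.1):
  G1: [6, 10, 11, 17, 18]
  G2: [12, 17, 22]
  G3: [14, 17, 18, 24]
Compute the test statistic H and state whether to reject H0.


Step 1: Combine all N = 12 observations and assign midranks.
sorted (value, group, rank): (6,G1,1), (10,G1,2), (11,G1,3), (12,G2,4), (14,G3,5), (17,G1,7), (17,G2,7), (17,G3,7), (18,G1,9.5), (18,G3,9.5), (22,G2,11), (24,G3,12)
Step 2: Sum ranks within each group.
R_1 = 22.5 (n_1 = 5)
R_2 = 22 (n_2 = 3)
R_3 = 33.5 (n_3 = 4)
Step 3: H = 12/(N(N+1)) * sum(R_i^2/n_i) - 3(N+1)
     = 12/(12*13) * (22.5^2/5 + 22^2/3 + 33.5^2/4) - 3*13
     = 0.076923 * 543.146 - 39
     = 2.780449.
Step 4: Ties present; correction factor C = 1 - 30/(12^3 - 12) = 0.982517. Corrected H = 2.780449 / 0.982517 = 2.829923.
Step 5: Under H0, H ~ chi^2(2); p-value = 0.242935.
Step 6: alpha = 0.1. fail to reject H0.

H = 2.8299, df = 2, p = 0.242935, fail to reject H0.


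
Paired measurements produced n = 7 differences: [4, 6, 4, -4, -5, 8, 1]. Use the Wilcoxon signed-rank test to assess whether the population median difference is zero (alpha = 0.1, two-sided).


Step 1: Drop any zero differences (none here) and take |d_i|.
|d| = [4, 6, 4, 4, 5, 8, 1]
Step 2: Midrank |d_i| (ties get averaged ranks).
ranks: |4|->3, |6|->6, |4|->3, |4|->3, |5|->5, |8|->7, |1|->1
Step 3: Attach original signs; sum ranks with positive sign and with negative sign.
W+ = 3 + 6 + 3 + 7 + 1 = 20
W- = 3 + 5 = 8
(Check: W+ + W- = 28 should equal n(n+1)/2 = 28.)
Step 4: Test statistic W = min(W+, W-) = 8.
Step 5: Ties in |d|, so use the tie-corrected normal approximation.
        E[W] = n(n+1)/4 = 7*8/4 = 14.
        Tie groups: |d|=4 (t=3); sum(t^3 - t) = 24.
        Var[W] = n(n+1)(2n+1)/24 - sum(t^3-t)/48 = 840/24 - 24/48 = 34.5.
        z = (W - E[W]) / sqrt(Var[W]) = (8 - 14) / 5.8737 = -1.0215.
        Two-sided p = 2*Phi(z) = 0.307014.
Step 6: alpha = 0.1. fail to reject H0.

W+ = 20, W- = 8, W = min = 8, p = 0.307014, fail to reject H0.


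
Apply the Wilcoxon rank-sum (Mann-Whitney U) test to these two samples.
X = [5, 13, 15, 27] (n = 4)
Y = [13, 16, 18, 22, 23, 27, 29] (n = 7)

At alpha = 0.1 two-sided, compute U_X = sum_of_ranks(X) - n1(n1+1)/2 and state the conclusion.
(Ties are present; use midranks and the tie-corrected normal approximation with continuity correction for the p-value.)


Step 1: Combine and sort all 11 observations; assign midranks.
sorted (value, group): (5,X), (13,X), (13,Y), (15,X), (16,Y), (18,Y), (22,Y), (23,Y), (27,X), (27,Y), (29,Y)
ranks: 5->1, 13->2.5, 13->2.5, 15->4, 16->5, 18->6, 22->7, 23->8, 27->9.5, 27->9.5, 29->11
Step 2: Rank sum for X: R1 = 1 + 2.5 + 4 + 9.5 = 17.
Step 3: U_X = R1 - n1(n1+1)/2 = 17 - 4*5/2 = 17 - 10 = 7.
       U_Y = n1*n2 - U_X = 28 - 7 = 21.
Step 4: Ties are present, so use the tie-corrected normal approximation (with continuity correction) for the p-value.
Step 5: p-value = 0.217200; compare to alpha = 0.1. fail to reject H0.

U_X = 7, p = 0.217200, fail to reject H0 at alpha = 0.1.


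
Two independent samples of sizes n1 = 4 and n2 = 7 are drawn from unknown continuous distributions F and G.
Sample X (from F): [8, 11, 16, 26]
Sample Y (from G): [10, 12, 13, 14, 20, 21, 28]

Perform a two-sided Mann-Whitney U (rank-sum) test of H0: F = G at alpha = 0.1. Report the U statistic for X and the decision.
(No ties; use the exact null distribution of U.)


Step 1: Combine and sort all 11 observations; assign midranks.
sorted (value, group): (8,X), (10,Y), (11,X), (12,Y), (13,Y), (14,Y), (16,X), (20,Y), (21,Y), (26,X), (28,Y)
ranks: 8->1, 10->2, 11->3, 12->4, 13->5, 14->6, 16->7, 20->8, 21->9, 26->10, 28->11
Step 2: Rank sum for X: R1 = 1 + 3 + 7 + 10 = 21.
Step 3: U_X = R1 - n1(n1+1)/2 = 21 - 4*5/2 = 21 - 10 = 11.
       U_Y = n1*n2 - U_X = 28 - 11 = 17.
Step 4: No ties, so the exact null distribution of U (based on enumerating the C(11,4) = 330 equally likely rank assignments) gives the two-sided p-value.
Step 5: p-value = 0.648485; compare to alpha = 0.1. fail to reject H0.

U_X = 11, p = 0.648485, fail to reject H0 at alpha = 0.1.


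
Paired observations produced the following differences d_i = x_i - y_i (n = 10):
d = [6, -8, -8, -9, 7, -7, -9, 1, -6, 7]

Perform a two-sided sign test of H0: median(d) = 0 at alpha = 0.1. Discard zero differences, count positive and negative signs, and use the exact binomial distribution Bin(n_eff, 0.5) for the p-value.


Step 1: Discard zero differences. Original n = 10; n_eff = number of nonzero differences = 10.
Nonzero differences (with sign): +6, -8, -8, -9, +7, -7, -9, +1, -6, +7
Step 2: Count signs: positive = 4, negative = 6.
Step 3: Under H0: P(positive) = 0.5, so the number of positives S ~ Bin(10, 0.5).
Step 4: Two-sided exact p-value = sum of Bin(10,0.5) probabilities at or below the observed probability = 0.753906.
Step 5: alpha = 0.1. fail to reject H0.

n_eff = 10, pos = 4, neg = 6, p = 0.753906, fail to reject H0.


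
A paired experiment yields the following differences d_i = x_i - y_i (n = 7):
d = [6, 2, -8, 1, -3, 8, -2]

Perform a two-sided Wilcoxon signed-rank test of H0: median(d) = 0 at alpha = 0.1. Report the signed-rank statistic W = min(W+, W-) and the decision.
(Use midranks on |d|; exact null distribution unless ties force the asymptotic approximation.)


Step 1: Drop any zero differences (none here) and take |d_i|.
|d| = [6, 2, 8, 1, 3, 8, 2]
Step 2: Midrank |d_i| (ties get averaged ranks).
ranks: |6|->5, |2|->2.5, |8|->6.5, |1|->1, |3|->4, |8|->6.5, |2|->2.5
Step 3: Attach original signs; sum ranks with positive sign and with negative sign.
W+ = 5 + 2.5 + 1 + 6.5 = 15
W- = 6.5 + 4 + 2.5 = 13
(Check: W+ + W- = 28 should equal n(n+1)/2 = 28.)
Step 4: Test statistic W = min(W+, W-) = 13.
Step 5: Ties in |d|, so use the tie-corrected normal approximation.
        E[W] = n(n+1)/4 = 7*8/4 = 14.
        Tie groups: |d|=2 (t=2), |d|=8 (t=2); sum(t^3 - t) = 12.
        Var[W] = n(n+1)(2n+1)/24 - sum(t^3-t)/48 = 840/24 - 12/48 = 34.75.
        z = (W - E[W]) / sqrt(Var[W]) = (13 - 14) / 5.8949 = -0.1696.
        Two-sided p = 2*Phi(z) = 0.865295.
Step 6: alpha = 0.1. fail to reject H0.

W+ = 15, W- = 13, W = min = 13, p = 0.865295, fail to reject H0.


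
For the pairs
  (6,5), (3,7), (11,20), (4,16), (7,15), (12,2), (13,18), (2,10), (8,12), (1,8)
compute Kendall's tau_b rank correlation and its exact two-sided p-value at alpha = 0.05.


Step 1: Enumerate the 45 unordered pairs (i,j) with i<j and classify each by sign(x_j-x_i) * sign(y_j-y_i).
  (1,2):dx=-3,dy=+2->D; (1,3):dx=+5,dy=+15->C; (1,4):dx=-2,dy=+11->D; (1,5):dx=+1,dy=+10->C
  (1,6):dx=+6,dy=-3->D; (1,7):dx=+7,dy=+13->C; (1,8):dx=-4,dy=+5->D; (1,9):dx=+2,dy=+7->C
  (1,10):dx=-5,dy=+3->D; (2,3):dx=+8,dy=+13->C; (2,4):dx=+1,dy=+9->C; (2,5):dx=+4,dy=+8->C
  (2,6):dx=+9,dy=-5->D; (2,7):dx=+10,dy=+11->C; (2,8):dx=-1,dy=+3->D; (2,9):dx=+5,dy=+5->C
  (2,10):dx=-2,dy=+1->D; (3,4):dx=-7,dy=-4->C; (3,5):dx=-4,dy=-5->C; (3,6):dx=+1,dy=-18->D
  (3,7):dx=+2,dy=-2->D; (3,8):dx=-9,dy=-10->C; (3,9):dx=-3,dy=-8->C; (3,10):dx=-10,dy=-12->C
  (4,5):dx=+3,dy=-1->D; (4,6):dx=+8,dy=-14->D; (4,7):dx=+9,dy=+2->C; (4,8):dx=-2,dy=-6->C
  (4,9):dx=+4,dy=-4->D; (4,10):dx=-3,dy=-8->C; (5,6):dx=+5,dy=-13->D; (5,7):dx=+6,dy=+3->C
  (5,8):dx=-5,dy=-5->C; (5,9):dx=+1,dy=-3->D; (5,10):dx=-6,dy=-7->C; (6,7):dx=+1,dy=+16->C
  (6,8):dx=-10,dy=+8->D; (6,9):dx=-4,dy=+10->D; (6,10):dx=-11,dy=+6->D; (7,8):dx=-11,dy=-8->C
  (7,9):dx=-5,dy=-6->C; (7,10):dx=-12,dy=-10->C; (8,9):dx=+6,dy=+2->C; (8,10):dx=-1,dy=-2->C
  (9,10):dx=-7,dy=-4->C
Step 2: C = 27, D = 18, total pairs = 45.
Step 3: tau = (C - D)/(n(n-1)/2) = (27 - 18)/45 = 0.200000.
Step 4: Exact two-sided p-value (enumerate n! = 3628800 permutations of y under H0): p = 0.484313.
Step 5: alpha = 0.05. fail to reject H0.

tau_b = 0.2000 (C=27, D=18), p = 0.484313, fail to reject H0.


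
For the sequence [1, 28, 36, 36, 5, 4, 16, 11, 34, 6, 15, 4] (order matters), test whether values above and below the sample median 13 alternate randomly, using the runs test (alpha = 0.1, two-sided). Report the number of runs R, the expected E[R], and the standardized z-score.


Step 1: Compute median = 13; label A = above, B = below.
Labels in order: BAAABBABABAB  (n_A = 6, n_B = 6)
Step 2: Count runs R = 9.
Step 3: Under H0 (random ordering), E[R] = 2*n_A*n_B/(n_A+n_B) + 1 = 2*6*6/12 + 1 = 7.0000.
        Var[R] = 2*n_A*n_B*(2*n_A*n_B - n_A - n_B) / ((n_A+n_B)^2 * (n_A+n_B-1)) = 4320/1584 = 2.7273.
        SD[R] = 1.6514.
Step 4: Continuity-corrected z = (R - 0.5 - E[R]) / SD[R] = (9 - 0.5 - 7.0000) / 1.6514 = 0.9083.
Step 5: Two-sided p-value via normal approximation = 2*(1 - Phi(|z|)) = 0.363722.
Step 6: alpha = 0.1. fail to reject H0.

R = 9, z = 0.9083, p = 0.363722, fail to reject H0.


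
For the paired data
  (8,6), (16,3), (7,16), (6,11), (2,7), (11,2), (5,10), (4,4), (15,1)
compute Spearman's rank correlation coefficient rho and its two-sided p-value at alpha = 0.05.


Step 1: Rank x and y separately (midranks; no ties here).
rank(x): 8->6, 16->9, 7->5, 6->4, 2->1, 11->7, 5->3, 4->2, 15->8
rank(y): 6->5, 3->3, 16->9, 11->8, 7->6, 2->2, 10->7, 4->4, 1->1
Step 2: d_i = R_x(i) - R_y(i); compute d_i^2.
  (6-5)^2=1, (9-3)^2=36, (5-9)^2=16, (4-8)^2=16, (1-6)^2=25, (7-2)^2=25, (3-7)^2=16, (2-4)^2=4, (8-1)^2=49
sum(d^2) = 188.
Step 3: rho = 1 - 6*188 / (9*(9^2 - 1)) = 1 - 1128/720 = -0.566667.
Step 4: Under H0, t = rho * sqrt((n-2)/(1-rho^2)) = -1.8196 ~ t(7).
Step 5: Two-sided p-value from the t-distribution with 7 df = 0.111633.
Step 6: alpha = 0.05. fail to reject H0.

rho = -0.5667, p = 0.111633, fail to reject H0 at alpha = 0.05.


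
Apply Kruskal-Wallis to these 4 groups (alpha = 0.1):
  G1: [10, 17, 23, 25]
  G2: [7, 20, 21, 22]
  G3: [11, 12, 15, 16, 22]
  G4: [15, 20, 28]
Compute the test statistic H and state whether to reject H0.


Step 1: Combine all N = 16 observations and assign midranks.
sorted (value, group, rank): (7,G2,1), (10,G1,2), (11,G3,3), (12,G3,4), (15,G3,5.5), (15,G4,5.5), (16,G3,7), (17,G1,8), (20,G2,9.5), (20,G4,9.5), (21,G2,11), (22,G2,12.5), (22,G3,12.5), (23,G1,14), (25,G1,15), (28,G4,16)
Step 2: Sum ranks within each group.
R_1 = 39 (n_1 = 4)
R_2 = 34 (n_2 = 4)
R_3 = 32 (n_3 = 5)
R_4 = 31 (n_4 = 3)
Step 3: H = 12/(N(N+1)) * sum(R_i^2/n_i) - 3(N+1)
     = 12/(16*17) * (39^2/4 + 34^2/4 + 32^2/5 + 31^2/3) - 3*17
     = 0.044118 * 1194.38 - 51
     = 1.693382.
Step 4: Ties present; correction factor C = 1 - 18/(16^3 - 16) = 0.995588. Corrected H = 1.693382 / 0.995588 = 1.700886.
Step 5: Under H0, H ~ chi^2(3); p-value = 0.636737.
Step 6: alpha = 0.1. fail to reject H0.

H = 1.7009, df = 3, p = 0.636737, fail to reject H0.


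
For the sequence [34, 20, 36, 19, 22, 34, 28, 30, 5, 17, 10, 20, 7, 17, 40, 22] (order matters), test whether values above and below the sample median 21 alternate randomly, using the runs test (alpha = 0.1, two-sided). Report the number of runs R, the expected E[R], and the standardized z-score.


Step 1: Compute median = 21; label A = above, B = below.
Labels in order: ABABAAAABBBBBBAA  (n_A = 8, n_B = 8)
Step 2: Count runs R = 7.
Step 3: Under H0 (random ordering), E[R] = 2*n_A*n_B/(n_A+n_B) + 1 = 2*8*8/16 + 1 = 9.0000.
        Var[R] = 2*n_A*n_B*(2*n_A*n_B - n_A - n_B) / ((n_A+n_B)^2 * (n_A+n_B-1)) = 14336/3840 = 3.7333.
        SD[R] = 1.9322.
Step 4: Continuity-corrected z = (R + 0.5 - E[R]) / SD[R] = (7 + 0.5 - 9.0000) / 1.9322 = -0.7763.
Step 5: Two-sided p-value via normal approximation = 2*(1 - Phi(|z|)) = 0.437558.
Step 6: alpha = 0.1. fail to reject H0.

R = 7, z = -0.7763, p = 0.437558, fail to reject H0.


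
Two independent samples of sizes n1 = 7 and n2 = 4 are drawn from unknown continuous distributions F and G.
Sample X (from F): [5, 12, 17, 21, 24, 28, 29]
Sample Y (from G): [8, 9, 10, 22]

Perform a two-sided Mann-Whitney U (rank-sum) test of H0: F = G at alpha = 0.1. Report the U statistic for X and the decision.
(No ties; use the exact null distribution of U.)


Step 1: Combine and sort all 11 observations; assign midranks.
sorted (value, group): (5,X), (8,Y), (9,Y), (10,Y), (12,X), (17,X), (21,X), (22,Y), (24,X), (28,X), (29,X)
ranks: 5->1, 8->2, 9->3, 10->4, 12->5, 17->6, 21->7, 22->8, 24->9, 28->10, 29->11
Step 2: Rank sum for X: R1 = 1 + 5 + 6 + 7 + 9 + 10 + 11 = 49.
Step 3: U_X = R1 - n1(n1+1)/2 = 49 - 7*8/2 = 49 - 28 = 21.
       U_Y = n1*n2 - U_X = 28 - 21 = 7.
Step 4: No ties, so the exact null distribution of U (based on enumerating the C(11,7) = 330 equally likely rank assignments) gives the two-sided p-value.
Step 5: p-value = 0.230303; compare to alpha = 0.1. fail to reject H0.

U_X = 21, p = 0.230303, fail to reject H0 at alpha = 0.1.


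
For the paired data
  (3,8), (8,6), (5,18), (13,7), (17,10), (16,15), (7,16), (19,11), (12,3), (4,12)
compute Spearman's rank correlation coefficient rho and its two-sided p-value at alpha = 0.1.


Step 1: Rank x and y separately (midranks; no ties here).
rank(x): 3->1, 8->5, 5->3, 13->7, 17->9, 16->8, 7->4, 19->10, 12->6, 4->2
rank(y): 8->4, 6->2, 18->10, 7->3, 10->5, 15->8, 16->9, 11->6, 3->1, 12->7
Step 2: d_i = R_x(i) - R_y(i); compute d_i^2.
  (1-4)^2=9, (5-2)^2=9, (3-10)^2=49, (7-3)^2=16, (9-5)^2=16, (8-8)^2=0, (4-9)^2=25, (10-6)^2=16, (6-1)^2=25, (2-7)^2=25
sum(d^2) = 190.
Step 3: rho = 1 - 6*190 / (10*(10^2 - 1)) = 1 - 1140/990 = -0.151515.
Step 4: Under H0, t = rho * sqrt((n-2)/(1-rho^2)) = -0.4336 ~ t(8).
Step 5: Two-sided p-value from the t-distribution with 8 df = 0.676065.
Step 6: alpha = 0.1. fail to reject H0.

rho = -0.1515, p = 0.676065, fail to reject H0 at alpha = 0.1.


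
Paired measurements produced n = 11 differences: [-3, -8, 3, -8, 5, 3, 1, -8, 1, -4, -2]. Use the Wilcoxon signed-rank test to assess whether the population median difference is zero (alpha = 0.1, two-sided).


Step 1: Drop any zero differences (none here) and take |d_i|.
|d| = [3, 8, 3, 8, 5, 3, 1, 8, 1, 4, 2]
Step 2: Midrank |d_i| (ties get averaged ranks).
ranks: |3|->5, |8|->10, |3|->5, |8|->10, |5|->8, |3|->5, |1|->1.5, |8|->10, |1|->1.5, |4|->7, |2|->3
Step 3: Attach original signs; sum ranks with positive sign and with negative sign.
W+ = 5 + 8 + 5 + 1.5 + 1.5 = 21
W- = 5 + 10 + 10 + 10 + 7 + 3 = 45
(Check: W+ + W- = 66 should equal n(n+1)/2 = 66.)
Step 4: Test statistic W = min(W+, W-) = 21.
Step 5: Ties in |d|, so use the tie-corrected normal approximation.
        E[W] = n(n+1)/4 = 11*12/4 = 33.
        Tie groups: |d|=1 (t=2), |d|=3 (t=3), |d|=8 (t=3); sum(t^3 - t) = 54.
        Var[W] = n(n+1)(2n+1)/24 - sum(t^3-t)/48 = 3036/24 - 54/48 = 125.375.
        z = (W - E[W]) / sqrt(Var[W]) = (21 - 33) / 11.1971 = -1.0717.
        Two-sided p = 2*Phi(z) = 0.283852.
Step 6: alpha = 0.1. fail to reject H0.

W+ = 21, W- = 45, W = min = 21, p = 0.283852, fail to reject H0.


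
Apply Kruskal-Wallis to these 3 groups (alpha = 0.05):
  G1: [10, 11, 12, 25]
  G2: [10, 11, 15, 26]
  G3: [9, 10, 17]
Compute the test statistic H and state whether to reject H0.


Step 1: Combine all N = 11 observations and assign midranks.
sorted (value, group, rank): (9,G3,1), (10,G1,3), (10,G2,3), (10,G3,3), (11,G1,5.5), (11,G2,5.5), (12,G1,7), (15,G2,8), (17,G3,9), (25,G1,10), (26,G2,11)
Step 2: Sum ranks within each group.
R_1 = 25.5 (n_1 = 4)
R_2 = 27.5 (n_2 = 4)
R_3 = 13 (n_3 = 3)
Step 3: H = 12/(N(N+1)) * sum(R_i^2/n_i) - 3(N+1)
     = 12/(11*12) * (25.5^2/4 + 27.5^2/4 + 13^2/3) - 3*12
     = 0.090909 * 407.958 - 36
     = 1.087121.
Step 4: Ties present; correction factor C = 1 - 30/(11^3 - 11) = 0.977273. Corrected H = 1.087121 / 0.977273 = 1.112403.
Step 5: Under H0, H ~ chi^2(2); p-value = 0.573383.
Step 6: alpha = 0.05. fail to reject H0.

H = 1.1124, df = 2, p = 0.573383, fail to reject H0.


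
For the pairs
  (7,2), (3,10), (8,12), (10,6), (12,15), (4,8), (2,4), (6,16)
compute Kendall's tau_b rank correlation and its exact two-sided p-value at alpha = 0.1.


Step 1: Enumerate the 28 unordered pairs (i,j) with i<j and classify each by sign(x_j-x_i) * sign(y_j-y_i).
  (1,2):dx=-4,dy=+8->D; (1,3):dx=+1,dy=+10->C; (1,4):dx=+3,dy=+4->C; (1,5):dx=+5,dy=+13->C
  (1,6):dx=-3,dy=+6->D; (1,7):dx=-5,dy=+2->D; (1,8):dx=-1,dy=+14->D; (2,3):dx=+5,dy=+2->C
  (2,4):dx=+7,dy=-4->D; (2,5):dx=+9,dy=+5->C; (2,6):dx=+1,dy=-2->D; (2,7):dx=-1,dy=-6->C
  (2,8):dx=+3,dy=+6->C; (3,4):dx=+2,dy=-6->D; (3,5):dx=+4,dy=+3->C; (3,6):dx=-4,dy=-4->C
  (3,7):dx=-6,dy=-8->C; (3,8):dx=-2,dy=+4->D; (4,5):dx=+2,dy=+9->C; (4,6):dx=-6,dy=+2->D
  (4,7):dx=-8,dy=-2->C; (4,8):dx=-4,dy=+10->D; (5,6):dx=-8,dy=-7->C; (5,7):dx=-10,dy=-11->C
  (5,8):dx=-6,dy=+1->D; (6,7):dx=-2,dy=-4->C; (6,8):dx=+2,dy=+8->C; (7,8):dx=+4,dy=+12->C
Step 2: C = 17, D = 11, total pairs = 28.
Step 3: tau = (C - D)/(n(n-1)/2) = (17 - 11)/28 = 0.214286.
Step 4: Exact two-sided p-value (enumerate n! = 40320 permutations of y under H0): p = 0.548413.
Step 5: alpha = 0.1. fail to reject H0.

tau_b = 0.2143 (C=17, D=11), p = 0.548413, fail to reject H0.


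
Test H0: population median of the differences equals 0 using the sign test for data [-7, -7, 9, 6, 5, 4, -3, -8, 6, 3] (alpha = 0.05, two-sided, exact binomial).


Step 1: Discard zero differences. Original n = 10; n_eff = number of nonzero differences = 10.
Nonzero differences (with sign): -7, -7, +9, +6, +5, +4, -3, -8, +6, +3
Step 2: Count signs: positive = 6, negative = 4.
Step 3: Under H0: P(positive) = 0.5, so the number of positives S ~ Bin(10, 0.5).
Step 4: Two-sided exact p-value = sum of Bin(10,0.5) probabilities at or below the observed probability = 0.753906.
Step 5: alpha = 0.05. fail to reject H0.

n_eff = 10, pos = 6, neg = 4, p = 0.753906, fail to reject H0.


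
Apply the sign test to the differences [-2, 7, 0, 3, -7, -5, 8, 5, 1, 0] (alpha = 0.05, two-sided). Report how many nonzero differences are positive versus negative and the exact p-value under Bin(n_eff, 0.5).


Step 1: Discard zero differences. Original n = 10; n_eff = number of nonzero differences = 8.
Nonzero differences (with sign): -2, +7, +3, -7, -5, +8, +5, +1
Step 2: Count signs: positive = 5, negative = 3.
Step 3: Under H0: P(positive) = 0.5, so the number of positives S ~ Bin(8, 0.5).
Step 4: Two-sided exact p-value = sum of Bin(8,0.5) probabilities at or below the observed probability = 0.726562.
Step 5: alpha = 0.05. fail to reject H0.

n_eff = 8, pos = 5, neg = 3, p = 0.726562, fail to reject H0.


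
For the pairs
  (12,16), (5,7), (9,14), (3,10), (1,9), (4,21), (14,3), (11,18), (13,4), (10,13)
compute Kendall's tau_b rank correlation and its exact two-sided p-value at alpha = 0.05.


Step 1: Enumerate the 45 unordered pairs (i,j) with i<j and classify each by sign(x_j-x_i) * sign(y_j-y_i).
  (1,2):dx=-7,dy=-9->C; (1,3):dx=-3,dy=-2->C; (1,4):dx=-9,dy=-6->C; (1,5):dx=-11,dy=-7->C
  (1,6):dx=-8,dy=+5->D; (1,7):dx=+2,dy=-13->D; (1,8):dx=-1,dy=+2->D; (1,9):dx=+1,dy=-12->D
  (1,10):dx=-2,dy=-3->C; (2,3):dx=+4,dy=+7->C; (2,4):dx=-2,dy=+3->D; (2,5):dx=-4,dy=+2->D
  (2,6):dx=-1,dy=+14->D; (2,7):dx=+9,dy=-4->D; (2,8):dx=+6,dy=+11->C; (2,9):dx=+8,dy=-3->D
  (2,10):dx=+5,dy=+6->C; (3,4):dx=-6,dy=-4->C; (3,5):dx=-8,dy=-5->C; (3,6):dx=-5,dy=+7->D
  (3,7):dx=+5,dy=-11->D; (3,8):dx=+2,dy=+4->C; (3,9):dx=+4,dy=-10->D; (3,10):dx=+1,dy=-1->D
  (4,5):dx=-2,dy=-1->C; (4,6):dx=+1,dy=+11->C; (4,7):dx=+11,dy=-7->D; (4,8):dx=+8,dy=+8->C
  (4,9):dx=+10,dy=-6->D; (4,10):dx=+7,dy=+3->C; (5,6):dx=+3,dy=+12->C; (5,7):dx=+13,dy=-6->D
  (5,8):dx=+10,dy=+9->C; (5,9):dx=+12,dy=-5->D; (5,10):dx=+9,dy=+4->C; (6,7):dx=+10,dy=-18->D
  (6,8):dx=+7,dy=-3->D; (6,9):dx=+9,dy=-17->D; (6,10):dx=+6,dy=-8->D; (7,8):dx=-3,dy=+15->D
  (7,9):dx=-1,dy=+1->D; (7,10):dx=-4,dy=+10->D; (8,9):dx=+2,dy=-14->D; (8,10):dx=-1,dy=-5->C
  (9,10):dx=-3,dy=+9->D
Step 2: C = 19, D = 26, total pairs = 45.
Step 3: tau = (C - D)/(n(n-1)/2) = (19 - 26)/45 = -0.155556.
Step 4: Exact two-sided p-value (enumerate n! = 3628800 permutations of y under H0): p = 0.600654.
Step 5: alpha = 0.05. fail to reject H0.

tau_b = -0.1556 (C=19, D=26), p = 0.600654, fail to reject H0.


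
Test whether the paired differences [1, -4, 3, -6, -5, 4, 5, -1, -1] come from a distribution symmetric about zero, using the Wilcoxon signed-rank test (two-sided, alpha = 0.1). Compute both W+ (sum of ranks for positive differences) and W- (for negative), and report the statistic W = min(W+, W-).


Step 1: Drop any zero differences (none here) and take |d_i|.
|d| = [1, 4, 3, 6, 5, 4, 5, 1, 1]
Step 2: Midrank |d_i| (ties get averaged ranks).
ranks: |1|->2, |4|->5.5, |3|->4, |6|->9, |5|->7.5, |4|->5.5, |5|->7.5, |1|->2, |1|->2
Step 3: Attach original signs; sum ranks with positive sign and with negative sign.
W+ = 2 + 4 + 5.5 + 7.5 = 19
W- = 5.5 + 9 + 7.5 + 2 + 2 = 26
(Check: W+ + W- = 45 should equal n(n+1)/2 = 45.)
Step 4: Test statistic W = min(W+, W-) = 19.
Step 5: Ties in |d|, so use the tie-corrected normal approximation.
        E[W] = n(n+1)/4 = 9*10/4 = 22.5.
        Tie groups: |d|=1 (t=3), |d|=4 (t=2), |d|=5 (t=2); sum(t^3 - t) = 36.
        Var[W] = n(n+1)(2n+1)/24 - sum(t^3-t)/48 = 1710/24 - 36/48 = 70.5.
        z = (W - E[W]) / sqrt(Var[W]) = (19 - 22.5) / 8.3964 = -0.4168.
        Two-sided p = 2*Phi(z) = 0.676793.
Step 6: alpha = 0.1. fail to reject H0.

W+ = 19, W- = 26, W = min = 19, p = 0.676793, fail to reject H0.


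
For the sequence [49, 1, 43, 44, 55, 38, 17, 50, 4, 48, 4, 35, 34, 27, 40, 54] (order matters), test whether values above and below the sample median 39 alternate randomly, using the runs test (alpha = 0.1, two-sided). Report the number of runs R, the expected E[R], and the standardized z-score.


Step 1: Compute median = 39; label A = above, B = below.
Labels in order: ABAAABBABABBBBAA  (n_A = 8, n_B = 8)
Step 2: Count runs R = 9.
Step 3: Under H0 (random ordering), E[R] = 2*n_A*n_B/(n_A+n_B) + 1 = 2*8*8/16 + 1 = 9.0000.
        Var[R] = 2*n_A*n_B*(2*n_A*n_B - n_A - n_B) / ((n_A+n_B)^2 * (n_A+n_B-1)) = 14336/3840 = 3.7333.
        SD[R] = 1.9322.
Step 4: R = E[R], so z = 0 with no continuity correction.
Step 5: Two-sided p-value via normal approximation = 2*(1 - Phi(|z|)) = 1.000000.
Step 6: alpha = 0.1. fail to reject H0.

R = 9, z = 0.0000, p = 1.000000, fail to reject H0.


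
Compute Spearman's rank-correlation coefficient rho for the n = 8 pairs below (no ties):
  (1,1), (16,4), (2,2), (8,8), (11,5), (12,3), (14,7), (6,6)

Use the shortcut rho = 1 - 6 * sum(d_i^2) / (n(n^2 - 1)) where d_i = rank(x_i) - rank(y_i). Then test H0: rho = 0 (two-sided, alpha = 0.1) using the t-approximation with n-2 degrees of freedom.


Step 1: Rank x and y separately (midranks; no ties here).
rank(x): 1->1, 16->8, 2->2, 8->4, 11->5, 12->6, 14->7, 6->3
rank(y): 1->1, 4->4, 2->2, 8->8, 5->5, 3->3, 7->7, 6->6
Step 2: d_i = R_x(i) - R_y(i); compute d_i^2.
  (1-1)^2=0, (8-4)^2=16, (2-2)^2=0, (4-8)^2=16, (5-5)^2=0, (6-3)^2=9, (7-7)^2=0, (3-6)^2=9
sum(d^2) = 50.
Step 3: rho = 1 - 6*50 / (8*(8^2 - 1)) = 1 - 300/504 = 0.404762.
Step 4: Under H0, t = rho * sqrt((n-2)/(1-rho^2)) = 1.0842 ~ t(6).
Step 5: Two-sided p-value from the t-distribution with 6 df = 0.319889.
Step 6: alpha = 0.1. fail to reject H0.

rho = 0.4048, p = 0.319889, fail to reject H0 at alpha = 0.1.


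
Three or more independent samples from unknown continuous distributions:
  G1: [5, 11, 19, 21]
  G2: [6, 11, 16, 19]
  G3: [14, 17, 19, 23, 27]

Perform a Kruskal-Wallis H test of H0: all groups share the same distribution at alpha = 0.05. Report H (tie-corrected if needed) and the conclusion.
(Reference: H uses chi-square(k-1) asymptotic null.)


Step 1: Combine all N = 13 observations and assign midranks.
sorted (value, group, rank): (5,G1,1), (6,G2,2), (11,G1,3.5), (11,G2,3.5), (14,G3,5), (16,G2,6), (17,G3,7), (19,G1,9), (19,G2,9), (19,G3,9), (21,G1,11), (23,G3,12), (27,G3,13)
Step 2: Sum ranks within each group.
R_1 = 24.5 (n_1 = 4)
R_2 = 20.5 (n_2 = 4)
R_3 = 46 (n_3 = 5)
Step 3: H = 12/(N(N+1)) * sum(R_i^2/n_i) - 3(N+1)
     = 12/(13*14) * (24.5^2/4 + 20.5^2/4 + 46^2/5) - 3*14
     = 0.065934 * 678.325 - 42
     = 2.724725.
Step 4: Ties present; correction factor C = 1 - 30/(13^3 - 13) = 0.986264. Corrected H = 2.724725 / 0.986264 = 2.762674.
Step 5: Under H0, H ~ chi^2(2); p-value = 0.251242.
Step 6: alpha = 0.05. fail to reject H0.

H = 2.7627, df = 2, p = 0.251242, fail to reject H0.


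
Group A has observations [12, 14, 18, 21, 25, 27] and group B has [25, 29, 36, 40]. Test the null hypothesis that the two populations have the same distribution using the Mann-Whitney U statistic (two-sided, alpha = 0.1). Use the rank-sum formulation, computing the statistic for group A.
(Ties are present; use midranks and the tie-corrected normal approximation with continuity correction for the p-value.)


Step 1: Combine and sort all 10 observations; assign midranks.
sorted (value, group): (12,X), (14,X), (18,X), (21,X), (25,X), (25,Y), (27,X), (29,Y), (36,Y), (40,Y)
ranks: 12->1, 14->2, 18->3, 21->4, 25->5.5, 25->5.5, 27->7, 29->8, 36->9, 40->10
Step 2: Rank sum for X: R1 = 1 + 2 + 3 + 4 + 5.5 + 7 = 22.5.
Step 3: U_X = R1 - n1(n1+1)/2 = 22.5 - 6*7/2 = 22.5 - 21 = 1.5.
       U_Y = n1*n2 - U_X = 24 - 1.5 = 22.5.
Step 4: Ties are present, so use the tie-corrected normal approximation (with continuity correction) for the p-value.
Step 5: p-value = 0.032476; compare to alpha = 0.1. reject H0.

U_X = 1.5, p = 0.032476, reject H0 at alpha = 0.1.


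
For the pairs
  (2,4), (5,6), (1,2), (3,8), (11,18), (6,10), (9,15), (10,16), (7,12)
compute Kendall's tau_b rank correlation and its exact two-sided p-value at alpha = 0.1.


Step 1: Enumerate the 36 unordered pairs (i,j) with i<j and classify each by sign(x_j-x_i) * sign(y_j-y_i).
  (1,2):dx=+3,dy=+2->C; (1,3):dx=-1,dy=-2->C; (1,4):dx=+1,dy=+4->C; (1,5):dx=+9,dy=+14->C
  (1,6):dx=+4,dy=+6->C; (1,7):dx=+7,dy=+11->C; (1,8):dx=+8,dy=+12->C; (1,9):dx=+5,dy=+8->C
  (2,3):dx=-4,dy=-4->C; (2,4):dx=-2,dy=+2->D; (2,5):dx=+6,dy=+12->C; (2,6):dx=+1,dy=+4->C
  (2,7):dx=+4,dy=+9->C; (2,8):dx=+5,dy=+10->C; (2,9):dx=+2,dy=+6->C; (3,4):dx=+2,dy=+6->C
  (3,5):dx=+10,dy=+16->C; (3,6):dx=+5,dy=+8->C; (3,7):dx=+8,dy=+13->C; (3,8):dx=+9,dy=+14->C
  (3,9):dx=+6,dy=+10->C; (4,5):dx=+8,dy=+10->C; (4,6):dx=+3,dy=+2->C; (4,7):dx=+6,dy=+7->C
  (4,8):dx=+7,dy=+8->C; (4,9):dx=+4,dy=+4->C; (5,6):dx=-5,dy=-8->C; (5,7):dx=-2,dy=-3->C
  (5,8):dx=-1,dy=-2->C; (5,9):dx=-4,dy=-6->C; (6,7):dx=+3,dy=+5->C; (6,8):dx=+4,dy=+6->C
  (6,9):dx=+1,dy=+2->C; (7,8):dx=+1,dy=+1->C; (7,9):dx=-2,dy=-3->C; (8,9):dx=-3,dy=-4->C
Step 2: C = 35, D = 1, total pairs = 36.
Step 3: tau = (C - D)/(n(n-1)/2) = (35 - 1)/36 = 0.944444.
Step 4: Exact two-sided p-value (enumerate n! = 362880 permutations of y under H0): p = 0.000050.
Step 5: alpha = 0.1. reject H0.

tau_b = 0.9444 (C=35, D=1), p = 0.000050, reject H0.


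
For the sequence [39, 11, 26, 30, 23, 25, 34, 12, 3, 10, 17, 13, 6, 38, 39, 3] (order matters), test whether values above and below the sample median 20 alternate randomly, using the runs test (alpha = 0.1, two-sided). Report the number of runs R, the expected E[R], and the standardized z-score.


Step 1: Compute median = 20; label A = above, B = below.
Labels in order: ABAAAAABBBBBBAAB  (n_A = 8, n_B = 8)
Step 2: Count runs R = 6.
Step 3: Under H0 (random ordering), E[R] = 2*n_A*n_B/(n_A+n_B) + 1 = 2*8*8/16 + 1 = 9.0000.
        Var[R] = 2*n_A*n_B*(2*n_A*n_B - n_A - n_B) / ((n_A+n_B)^2 * (n_A+n_B-1)) = 14336/3840 = 3.7333.
        SD[R] = 1.9322.
Step 4: Continuity-corrected z = (R + 0.5 - E[R]) / SD[R] = (6 + 0.5 - 9.0000) / 1.9322 = -1.2939.
Step 5: Two-sided p-value via normal approximation = 2*(1 - Phi(|z|)) = 0.195709.
Step 6: alpha = 0.1. fail to reject H0.

R = 6, z = -1.2939, p = 0.195709, fail to reject H0.


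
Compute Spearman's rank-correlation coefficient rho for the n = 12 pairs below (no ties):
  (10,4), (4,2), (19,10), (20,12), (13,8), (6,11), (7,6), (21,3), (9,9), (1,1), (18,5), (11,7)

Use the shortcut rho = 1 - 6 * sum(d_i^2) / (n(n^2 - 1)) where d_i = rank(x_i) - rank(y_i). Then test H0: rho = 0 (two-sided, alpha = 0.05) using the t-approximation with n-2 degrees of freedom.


Step 1: Rank x and y separately (midranks; no ties here).
rank(x): 10->6, 4->2, 19->10, 20->11, 13->8, 6->3, 7->4, 21->12, 9->5, 1->1, 18->9, 11->7
rank(y): 4->4, 2->2, 10->10, 12->12, 8->8, 11->11, 6->6, 3->3, 9->9, 1->1, 5->5, 7->7
Step 2: d_i = R_x(i) - R_y(i); compute d_i^2.
  (6-4)^2=4, (2-2)^2=0, (10-10)^2=0, (11-12)^2=1, (8-8)^2=0, (3-11)^2=64, (4-6)^2=4, (12-3)^2=81, (5-9)^2=16, (1-1)^2=0, (9-5)^2=16, (7-7)^2=0
sum(d^2) = 186.
Step 3: rho = 1 - 6*186 / (12*(12^2 - 1)) = 1 - 1116/1716 = 0.349650.
Step 4: Under H0, t = rho * sqrt((n-2)/(1-rho^2)) = 1.1802 ~ t(10).
Step 5: Two-sided p-value from the t-distribution with 10 df = 0.265239.
Step 6: alpha = 0.05. fail to reject H0.

rho = 0.3497, p = 0.265239, fail to reject H0 at alpha = 0.05.


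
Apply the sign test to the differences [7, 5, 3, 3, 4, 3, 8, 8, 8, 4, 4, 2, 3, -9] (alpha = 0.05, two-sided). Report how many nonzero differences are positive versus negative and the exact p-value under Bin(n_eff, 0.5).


Step 1: Discard zero differences. Original n = 14; n_eff = number of nonzero differences = 14.
Nonzero differences (with sign): +7, +5, +3, +3, +4, +3, +8, +8, +8, +4, +4, +2, +3, -9
Step 2: Count signs: positive = 13, negative = 1.
Step 3: Under H0: P(positive) = 0.5, so the number of positives S ~ Bin(14, 0.5).
Step 4: Two-sided exact p-value = sum of Bin(14,0.5) probabilities at or below the observed probability = 0.001831.
Step 5: alpha = 0.05. reject H0.

n_eff = 14, pos = 13, neg = 1, p = 0.001831, reject H0.


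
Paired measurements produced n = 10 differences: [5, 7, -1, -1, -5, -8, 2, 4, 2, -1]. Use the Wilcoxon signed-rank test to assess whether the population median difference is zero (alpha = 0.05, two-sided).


Step 1: Drop any zero differences (none here) and take |d_i|.
|d| = [5, 7, 1, 1, 5, 8, 2, 4, 2, 1]
Step 2: Midrank |d_i| (ties get averaged ranks).
ranks: |5|->7.5, |7|->9, |1|->2, |1|->2, |5|->7.5, |8|->10, |2|->4.5, |4|->6, |2|->4.5, |1|->2
Step 3: Attach original signs; sum ranks with positive sign and with negative sign.
W+ = 7.5 + 9 + 4.5 + 6 + 4.5 = 31.5
W- = 2 + 2 + 7.5 + 10 + 2 = 23.5
(Check: W+ + W- = 55 should equal n(n+1)/2 = 55.)
Step 4: Test statistic W = min(W+, W-) = 23.5.
Step 5: Ties in |d|, so use the tie-corrected normal approximation.
        E[W] = n(n+1)/4 = 10*11/4 = 27.5.
        Tie groups: |d|=1 (t=3), |d|=2 (t=2), |d|=5 (t=2); sum(t^3 - t) = 36.
        Var[W] = n(n+1)(2n+1)/24 - sum(t^3-t)/48 = 2310/24 - 36/48 = 95.5.
        z = (W - E[W]) / sqrt(Var[W]) = (23.5 - 27.5) / 9.7724 = -0.4093.
        Two-sided p = 2*Phi(z) = 0.682308.
Step 6: alpha = 0.05. fail to reject H0.

W+ = 31.5, W- = 23.5, W = min = 23.5, p = 0.682308, fail to reject H0.


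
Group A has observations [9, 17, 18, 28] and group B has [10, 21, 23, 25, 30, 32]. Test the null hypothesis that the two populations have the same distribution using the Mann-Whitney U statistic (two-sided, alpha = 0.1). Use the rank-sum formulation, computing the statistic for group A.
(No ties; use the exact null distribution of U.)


Step 1: Combine and sort all 10 observations; assign midranks.
sorted (value, group): (9,X), (10,Y), (17,X), (18,X), (21,Y), (23,Y), (25,Y), (28,X), (30,Y), (32,Y)
ranks: 9->1, 10->2, 17->3, 18->4, 21->5, 23->6, 25->7, 28->8, 30->9, 32->10
Step 2: Rank sum for X: R1 = 1 + 3 + 4 + 8 = 16.
Step 3: U_X = R1 - n1(n1+1)/2 = 16 - 4*5/2 = 16 - 10 = 6.
       U_Y = n1*n2 - U_X = 24 - 6 = 18.
Step 4: No ties, so the exact null distribution of U (based on enumerating the C(10,4) = 210 equally likely rank assignments) gives the two-sided p-value.
Step 5: p-value = 0.257143; compare to alpha = 0.1. fail to reject H0.

U_X = 6, p = 0.257143, fail to reject H0 at alpha = 0.1.


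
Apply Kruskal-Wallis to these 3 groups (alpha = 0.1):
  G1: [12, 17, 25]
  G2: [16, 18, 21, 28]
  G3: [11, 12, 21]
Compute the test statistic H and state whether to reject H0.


Step 1: Combine all N = 10 observations and assign midranks.
sorted (value, group, rank): (11,G3,1), (12,G1,2.5), (12,G3,2.5), (16,G2,4), (17,G1,5), (18,G2,6), (21,G2,7.5), (21,G3,7.5), (25,G1,9), (28,G2,10)
Step 2: Sum ranks within each group.
R_1 = 16.5 (n_1 = 3)
R_2 = 27.5 (n_2 = 4)
R_3 = 11 (n_3 = 3)
Step 3: H = 12/(N(N+1)) * sum(R_i^2/n_i) - 3(N+1)
     = 12/(10*11) * (16.5^2/3 + 27.5^2/4 + 11^2/3) - 3*11
     = 0.109091 * 320.146 - 33
     = 1.925000.
Step 4: Ties present; correction factor C = 1 - 12/(10^3 - 10) = 0.987879. Corrected H = 1.925000 / 0.987879 = 1.948620.
Step 5: Under H0, H ~ chi^2(2); p-value = 0.377453.
Step 6: alpha = 0.1. fail to reject H0.

H = 1.9486, df = 2, p = 0.377453, fail to reject H0.
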